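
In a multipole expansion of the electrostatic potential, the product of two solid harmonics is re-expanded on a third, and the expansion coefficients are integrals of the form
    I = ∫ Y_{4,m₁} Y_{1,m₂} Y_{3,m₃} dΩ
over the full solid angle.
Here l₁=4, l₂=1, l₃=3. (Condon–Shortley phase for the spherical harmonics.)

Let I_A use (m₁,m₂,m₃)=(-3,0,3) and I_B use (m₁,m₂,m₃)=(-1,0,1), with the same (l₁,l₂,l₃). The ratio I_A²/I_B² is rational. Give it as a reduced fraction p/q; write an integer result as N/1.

7/15

Same 4,1,3: normalisation and zero-m 3j drop out of the ratio.
A: Δ: 2! 6! 0! / 9! → 1/252; sum: t=1:−1/720 = -1/720; 3j²(4 1 3; -3 0 3) = Δ·Π!·Σ² = 1/36  (sign -1)
B: Δ: 2! 6! 0! / 9! → 1/252; sum: t=1:−1/48 = -1/48; 3j²(4 1 3; -1 0 1) = Δ·Π!·Σ² = 5/84  (sign -1)
I_A²/I_B² = (1/36)/(5/84) = 7/15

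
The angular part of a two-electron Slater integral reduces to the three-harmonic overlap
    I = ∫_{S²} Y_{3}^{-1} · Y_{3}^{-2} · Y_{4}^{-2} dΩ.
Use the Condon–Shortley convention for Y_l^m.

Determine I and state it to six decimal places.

-1 − 2 − 2 = -5 ≠ 0: azimuthal integral kills it; I = 0

0.000000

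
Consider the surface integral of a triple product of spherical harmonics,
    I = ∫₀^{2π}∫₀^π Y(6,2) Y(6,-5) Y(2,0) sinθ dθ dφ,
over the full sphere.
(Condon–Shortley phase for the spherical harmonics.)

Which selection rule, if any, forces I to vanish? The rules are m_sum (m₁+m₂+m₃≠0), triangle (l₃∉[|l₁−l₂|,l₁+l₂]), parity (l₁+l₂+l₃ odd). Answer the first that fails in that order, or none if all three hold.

Σmᵢ = -3  ✗
l₃∈[|l₁−l₂|,l₁+l₂]=[0,12], have l₃=2
Σlᵢ = 14 ⇒ even

m_sum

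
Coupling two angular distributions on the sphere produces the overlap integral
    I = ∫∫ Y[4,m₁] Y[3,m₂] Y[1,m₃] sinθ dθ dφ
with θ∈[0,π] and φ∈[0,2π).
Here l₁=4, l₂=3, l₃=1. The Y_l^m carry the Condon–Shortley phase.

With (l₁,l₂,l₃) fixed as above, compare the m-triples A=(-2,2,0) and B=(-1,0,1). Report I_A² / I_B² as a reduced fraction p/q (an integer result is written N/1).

Same 4,3,1: normalisation and zero-m 3j drop out of the ratio.
A: Δ: 6! 2! 0! / 9! → 1/252; sum: t=5:−1/120 = -1/120; 3j²(4 3 1; -2 2 0) = Δ·Π!·Σ² = 1/21  (sign +1)
B: Δ: 6! 2! 0! / 9! → 1/252; sum: t=3:−1/72 = -1/72; 3j²(4 3 1; -1 0 1) = Δ·Π!·Σ² = 5/126  (sign -1)
I_A²/I_B² = (1/21)/(5/126) = 6/5

6/5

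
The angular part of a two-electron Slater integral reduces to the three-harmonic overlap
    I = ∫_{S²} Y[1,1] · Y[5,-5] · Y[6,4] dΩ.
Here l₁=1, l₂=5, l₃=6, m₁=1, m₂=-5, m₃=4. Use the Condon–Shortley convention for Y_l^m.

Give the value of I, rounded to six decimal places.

0.040859

Checks pass: Σm=0; 12 even; l₃=6∈[4,6].
(2·1+1)(2·5+1)(2·6+1) = 429
Δ: 0! 2! 10! / 13! → 1/858
sum: t=0:+1/14400 = 1/14400
3j²(1 5 6; 0 0 0) = Δ·Π!·Σ² = 6/143  (sign +1)
sum: t=0:+1/7257600 = 1/7257600
3j²(1 5 6; 1 -5 4) = Δ·Π!·Σ² = 1/858  (sign +1)
combine: 4πI² = 429·6/143·1/858 = 3/143
take √, sign +1: I = 0.04085899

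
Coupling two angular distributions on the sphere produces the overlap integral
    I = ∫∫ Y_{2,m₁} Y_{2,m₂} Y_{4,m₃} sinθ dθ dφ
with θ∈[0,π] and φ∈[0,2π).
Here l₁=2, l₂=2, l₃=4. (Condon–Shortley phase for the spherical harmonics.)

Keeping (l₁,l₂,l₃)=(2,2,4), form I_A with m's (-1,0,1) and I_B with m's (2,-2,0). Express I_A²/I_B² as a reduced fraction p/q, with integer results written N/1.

Shared (l₁,l₂,l₃)=(2,2,4): N and (l;000)² cancel in I_A²/I_B².
A: Δ = 0!·4!·4!/9! = 1/630; Racah Σ t=0..0: t=0:+1/24 = 1/24; ⇒ 3j(2 2 4; -1 0 1)² = 1/21, sgn -1
B: Δ = 0!·4!·4!/9! = 1/630; Racah Σ t=0..0: t=0:+1/576 = 1/576; ⇒ 3j(2 2 4; 2 -2 0)² = 1/630, sgn +1
I_A²/I_B² = (1/21)/(1/630) = 30/1

30/1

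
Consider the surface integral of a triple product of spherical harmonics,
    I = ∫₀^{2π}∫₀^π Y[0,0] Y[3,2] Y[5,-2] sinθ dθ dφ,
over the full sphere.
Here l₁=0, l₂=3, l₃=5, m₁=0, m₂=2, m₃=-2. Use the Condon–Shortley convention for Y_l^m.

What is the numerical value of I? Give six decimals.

0.000000

l₃=5 ∉ [3,3] — triangle fails ⇒ I = 0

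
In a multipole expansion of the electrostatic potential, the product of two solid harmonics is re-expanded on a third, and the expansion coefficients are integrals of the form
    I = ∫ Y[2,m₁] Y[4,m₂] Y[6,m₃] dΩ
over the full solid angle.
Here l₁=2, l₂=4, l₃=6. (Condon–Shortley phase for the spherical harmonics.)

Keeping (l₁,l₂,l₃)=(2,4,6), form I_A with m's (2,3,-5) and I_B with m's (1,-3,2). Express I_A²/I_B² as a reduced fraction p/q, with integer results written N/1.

165/16

Same 2,4,6: normalisation and zero-m 3j drop out of the ratio.
A: Δ: 0! 4! 8! / 13! → 1/6435; sum: t=0:+1/120960 = 1/120960; 3j²(2 4 6; 2 3 -5) = Δ·Π!·Σ² = 2/39  (sign -1)
B: Δ: 0! 4! 8! / 13! → 1/6435; sum: t=0:+1/30240 = 1/30240; 3j²(2 4 6; 1 -3 2) = Δ·Π!·Σ² = 32/6435  (sign +1)
I_A²/I_B² = (2/39)/(32/6435) = 165/16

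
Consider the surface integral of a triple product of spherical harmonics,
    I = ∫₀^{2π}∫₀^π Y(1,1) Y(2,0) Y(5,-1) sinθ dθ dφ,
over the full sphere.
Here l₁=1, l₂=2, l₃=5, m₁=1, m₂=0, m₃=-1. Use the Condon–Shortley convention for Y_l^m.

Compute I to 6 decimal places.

0.000000

l₃=5 ∉ [1,3] — triangle fails ⇒ I = 0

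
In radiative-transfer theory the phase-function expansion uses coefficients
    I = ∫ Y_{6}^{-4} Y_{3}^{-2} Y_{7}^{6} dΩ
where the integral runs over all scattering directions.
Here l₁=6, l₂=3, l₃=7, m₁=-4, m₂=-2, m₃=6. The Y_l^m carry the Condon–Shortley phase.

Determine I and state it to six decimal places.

0.183421

Checks pass: Σm=0; 16 even; l₃=7∈[3,9].
(2·6+1)(2·3+1)(2·7+1) = 1365
Δ: 2! 10! 4! / 17! → 1/2042040
sum: t=0:+1/207360 t=1:−1/57600 t=2:+1/207360 = -1/129600
3j²(6 3 7; 0 0 0) = Δ·Π!·Σ² = 168/12155  (sign +1)
sum: t=0:+1/43545600 t=1:−1/8709120 = -1/10886400
3j²(6 3 7; -4 -2 6) = Δ·Π!·Σ² = 8/357  (sign +1)
combine: 4πI² = 1365·168/12155·8/357 = 1344/3179
take √, sign +1: I = 0.18342116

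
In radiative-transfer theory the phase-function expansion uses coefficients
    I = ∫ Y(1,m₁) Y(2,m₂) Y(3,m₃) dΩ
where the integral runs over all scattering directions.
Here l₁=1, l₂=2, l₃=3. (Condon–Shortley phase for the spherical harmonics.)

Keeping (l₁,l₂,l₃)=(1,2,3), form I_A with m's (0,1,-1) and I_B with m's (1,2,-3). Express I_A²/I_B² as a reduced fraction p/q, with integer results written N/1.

8/15

Same 1,2,3: normalisation and zero-m 3j drop out of the ratio.
A: Δ: 0! 2! 4! / 7! → 1/105; sum: t=0:+1/6 = 1/6; 3j²(1 2 3; 0 1 -1) = Δ·Π!·Σ² = 8/105  (sign +1)
B: Δ: 0! 2! 4! / 7! → 1/105; sum: t=0:+1/48 = 1/48; 3j²(1 2 3; 1 2 -3) = Δ·Π!·Σ² = 1/7  (sign +1)
I_A²/I_B² = (8/105)/(1/7) = 8/15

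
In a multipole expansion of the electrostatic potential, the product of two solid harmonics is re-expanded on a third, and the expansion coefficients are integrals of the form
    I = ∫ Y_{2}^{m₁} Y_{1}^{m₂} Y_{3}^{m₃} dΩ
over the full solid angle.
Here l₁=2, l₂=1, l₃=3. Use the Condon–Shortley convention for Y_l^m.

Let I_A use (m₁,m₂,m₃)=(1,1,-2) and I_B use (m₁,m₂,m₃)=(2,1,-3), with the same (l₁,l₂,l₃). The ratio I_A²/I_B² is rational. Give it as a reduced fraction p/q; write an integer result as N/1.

l's match ⇒ only the (l;m) 3-j factors differ between A and B.
A: triangle coeff Δ(2,1,3) = 1/105; Σ_t [0,0]: t=0:+1/12 = 1/12; (3j)²=2/21 [(2 1 3; 1 1 -2)], sign=-1
B: triangle coeff Δ(2,1,3) = 1/105; Σ_t [0,0]: t=0:+1/48 = 1/48; (3j)²=1/7 [(2 1 3; 2 1 -3)], sign=+1
I_A²/I_B² = (2/21)/(1/7) = 2/3

2/3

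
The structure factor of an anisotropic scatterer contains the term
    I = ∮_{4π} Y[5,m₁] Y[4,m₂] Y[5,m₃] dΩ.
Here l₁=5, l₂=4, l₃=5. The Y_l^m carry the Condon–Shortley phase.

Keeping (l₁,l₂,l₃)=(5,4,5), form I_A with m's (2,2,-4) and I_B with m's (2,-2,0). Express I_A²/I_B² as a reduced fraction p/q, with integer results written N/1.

l's match ⇒ only the (l;m) 3-j factors differ between A and B.
A: triangle coeff Δ(5,4,5) = 1/3153150; Σ_t [2,3]: t=2:+1/11520 t=3:−1/25920 = 1/20736; (3j)²=5/429 [(5 4 5; 2 2 -4)], sign=-1
B: triangle coeff Δ(5,4,5) = 1/3153150; Σ_t [0,2]: t=0:+1/3456 t=1:−1/1728 t=2:+1/11520 = -7/34560; (3j)²=7/858 [(5 4 5; 2 -2 0)], sign=+1
I_A²/I_B² = (5/429)/(7/858) = 10/7

10/7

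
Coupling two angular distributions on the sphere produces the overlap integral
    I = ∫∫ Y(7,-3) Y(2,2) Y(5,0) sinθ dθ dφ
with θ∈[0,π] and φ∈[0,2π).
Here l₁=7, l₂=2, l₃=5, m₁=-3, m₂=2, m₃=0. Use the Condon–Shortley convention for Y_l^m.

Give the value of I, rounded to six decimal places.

0.000000

m-sum = -3 + 2 + 0 = -1 ≠ 0 ⇒ I = 0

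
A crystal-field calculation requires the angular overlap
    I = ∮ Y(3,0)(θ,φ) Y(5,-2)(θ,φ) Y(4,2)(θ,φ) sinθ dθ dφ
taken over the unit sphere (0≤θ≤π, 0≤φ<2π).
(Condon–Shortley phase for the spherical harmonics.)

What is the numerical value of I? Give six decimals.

0.022664

Checks pass: Σm=0; 12 even; l₃=4∈[2,8].
(2·3+1)(2·5+1)(2·4+1) = 693
Δ: 4! 2! 6! / 13! → 1/180180
sum: t=1:−1/576 t=2:+1/144 t=3:−1/576 = 1/288
3j²(3 5 4; 0 0 0) = Δ·Π!·Σ² = 20/1001  (sign +1)
sum: t=1:−1/576 t=2:+1/480 t=3:−1/8640 = 1/4320
3j²(3 5 4; 0 -2 2) = Δ·Π!·Σ² = 1/2145  (sign +1)
combine: 4πI² = 693·20/1001·1/2145 = 12/1859
take √, sign +1: I = 0.02266449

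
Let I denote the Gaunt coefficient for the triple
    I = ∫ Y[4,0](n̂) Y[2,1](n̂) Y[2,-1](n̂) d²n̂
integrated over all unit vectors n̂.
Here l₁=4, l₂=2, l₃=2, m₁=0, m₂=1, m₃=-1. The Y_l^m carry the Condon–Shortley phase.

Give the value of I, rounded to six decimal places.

0.161197

m-sum 0 ✓  L=8 even ✓  2≤2≤6 ✓
Π(2lᵢ+1) = 9×5×5 = 225
triangle coeff Δ(4,2,2) = 1/630
Σ_t [2,2]: t=2:+1/16 = 1/16
(3j)²=2/35 [(4 2 2; 0 0 0)], sign=+1
Σ_t [3,3]: t=3:−1/36 = -1/36
(3j)²=8/315 [(4 2 2; 0 1 -1)], sign=+1
⇒ 4πI² = 16/49
I = (+1)√(16/49/(4π)) = 0.16119702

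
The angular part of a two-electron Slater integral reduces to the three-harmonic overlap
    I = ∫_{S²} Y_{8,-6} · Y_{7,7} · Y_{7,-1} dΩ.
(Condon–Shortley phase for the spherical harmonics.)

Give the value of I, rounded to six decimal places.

-0.144979

m-sum 0 ✓  L=22 even ✓  1≤7≤15 ✓
Π(2lᵢ+1) = 17×15×15 = 3825
triangle coeff Δ(8,7,7) = 1/22086194130
Σ_t [1,7]: t=1:−1/18289152000 t=2:+1/248832000 t=3:−1/24883200 t=4:+1/11943936 t=5:−1/24883200 t=6:+1/248832000 t=7:−1/18289152000 = 11/975421440
(3j)²=1750/289731 [(8 7 7; 0 0 0)], sign=-1
Σ_t [8,8]: t=8:+1/41803776000 = 1/41803776000
(3j)²=1274/111435 [(8 7 7; -6 7 -1)], sign=+1
⇒ 4πI² = 857500/3246473
I = (-1)√(857500/3246473/(4π)) = -0.14497938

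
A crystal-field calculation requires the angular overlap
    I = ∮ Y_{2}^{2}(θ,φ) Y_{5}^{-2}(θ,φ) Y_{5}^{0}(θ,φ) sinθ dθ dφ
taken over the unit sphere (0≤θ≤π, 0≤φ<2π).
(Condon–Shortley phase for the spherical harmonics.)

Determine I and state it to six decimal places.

-0.191372

Checks pass: Σm=0; 12 even; l₃=5∈[3,7].
(2·2+1)(2·5+1)(2·5+1) = 605
Δ: 2! 2! 8! / 13! → 1/38610
sum: t=0:+1/2880 t=1:−1/576 t=2:+1/2880 = -1/960
3j²(2 5 5; 0 0 0) = Δ·Π!·Σ² = 10/429  (sign +1)
sum: t=0:+1/2880 = 1/2880
3j²(2 5 5; 2 -2 0) = Δ·Π!·Σ² = 14/429  (sign -1)
combine: 4πI² = 605·10/429·14/429 = 700/1521
take √, sign -1: I = -0.19137248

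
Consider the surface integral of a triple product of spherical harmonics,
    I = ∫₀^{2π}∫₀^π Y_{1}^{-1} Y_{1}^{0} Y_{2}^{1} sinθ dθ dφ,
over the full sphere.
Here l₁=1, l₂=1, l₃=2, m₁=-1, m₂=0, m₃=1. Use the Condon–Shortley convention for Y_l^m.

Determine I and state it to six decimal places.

Rules hold: Σm=0, L=4 even, 0≤2≤2.
N = 3·3·5 = 45
Δ = 0!·2!·2!/5! = 1/30
Racah Σ t=0..0: t=0:+1/1 = 1/1
⇒ 3j(1 1 2; 0 0 0)² = 2/15, sgn +1
Racah Σ t=0..0: t=0:+1/2 = 1/2
⇒ 3j(1 1 2; -1 0 1)² = 1/10, sgn -1
4πI² = N·(3j₀)²·(3jₘ)² = 3/5
I = -1·√(0.6/4π) = -0.21850969

-0.218510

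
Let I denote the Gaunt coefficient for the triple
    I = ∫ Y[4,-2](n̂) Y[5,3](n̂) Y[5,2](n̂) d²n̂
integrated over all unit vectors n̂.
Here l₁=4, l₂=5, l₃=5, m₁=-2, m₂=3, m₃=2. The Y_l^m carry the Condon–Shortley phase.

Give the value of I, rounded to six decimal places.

Σmᵢ = 3 ≠ 0, so the φ-integral vanishes; I = 0

0.000000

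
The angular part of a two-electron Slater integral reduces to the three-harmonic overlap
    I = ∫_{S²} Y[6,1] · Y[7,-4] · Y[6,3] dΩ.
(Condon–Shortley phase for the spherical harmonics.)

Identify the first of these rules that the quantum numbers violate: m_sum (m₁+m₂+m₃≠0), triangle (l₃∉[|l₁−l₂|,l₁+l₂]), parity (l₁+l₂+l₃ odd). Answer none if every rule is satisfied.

parity

Σmᵢ = 0  ✓
l₃∈[|l₁−l₂|,l₁+l₂]=[1,13], have l₃=6  ✓
Σlᵢ = 19 ⇒ odd  ✗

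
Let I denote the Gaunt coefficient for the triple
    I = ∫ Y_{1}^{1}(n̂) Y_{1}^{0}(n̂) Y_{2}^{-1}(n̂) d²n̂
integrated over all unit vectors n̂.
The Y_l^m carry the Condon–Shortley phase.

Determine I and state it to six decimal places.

-0.218510

m-sum 0 ✓  L=4 even ✓  0≤2≤2 ✓
Π(2lᵢ+1) = 3×3×5 = 45
triangle coeff Δ(1,1,2) = 1/30
Σ_t [0,0]: t=0:+1/1 = 1/1
(3j)²=2/15 [(1 1 2; 0 0 0)], sign=+1
Σ_t [0,0]: t=0:+1/2 = 1/2
(3j)²=1/10 [(1 1 2; 1 0 -1)], sign=-1
⇒ 4πI² = 3/5
I = (-1)√(3/5/(4π)) = -0.21850969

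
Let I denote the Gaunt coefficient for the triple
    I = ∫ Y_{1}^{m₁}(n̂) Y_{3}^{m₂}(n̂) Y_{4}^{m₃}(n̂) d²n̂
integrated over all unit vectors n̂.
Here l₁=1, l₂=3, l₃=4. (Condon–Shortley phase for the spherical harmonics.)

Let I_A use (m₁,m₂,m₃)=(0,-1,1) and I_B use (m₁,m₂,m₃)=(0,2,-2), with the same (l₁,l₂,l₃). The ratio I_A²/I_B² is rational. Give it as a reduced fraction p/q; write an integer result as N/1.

5/4

Shared (l₁,l₂,l₃)=(1,3,4): N and (l;000)² cancel in I_A²/I_B².
A: Δ = 0!·2!·6!/9! = 1/252; Racah Σ t=0..0: t=0:+1/48 = 1/48; ⇒ 3j(1 3 4; 0 -1 1)² = 5/84, sgn -1
B: Δ = 0!·2!·6!/9! = 1/252; Racah Σ t=0..0: t=0:+1/120 = 1/120; ⇒ 3j(1 3 4; 0 2 -2)² = 1/21, sgn +1
I_A²/I_B² = (5/84)/(1/21) = 5/4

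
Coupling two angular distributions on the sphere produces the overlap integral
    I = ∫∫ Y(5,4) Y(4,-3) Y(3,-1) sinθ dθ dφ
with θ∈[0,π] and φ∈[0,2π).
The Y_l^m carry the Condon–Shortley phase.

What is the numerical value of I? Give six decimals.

m-sum 0 ✓  L=12 even ✓  1≤3≤9 ✓
Π(2lᵢ+1) = 11×9×7 = 693
triangle coeff Δ(5,4,3) = 1/180180
Σ_t [2,4]: t=2:+1/576 t=3:−1/144 t=4:+1/576 = -1/288
(3j)²=20/1001 [(5 4 3; 0 0 0)], sign=+1
Σ_t [0,1]: t=0:+1/4320 t=1:−1/5760 = 1/17280
(3j)²=7/4290 [(5 4 3; 4 -3 -1)], sign=+1
⇒ 4πI² = 42/1859
I = (+1)√(42/1859/(4π)) = 0.04240138

0.042401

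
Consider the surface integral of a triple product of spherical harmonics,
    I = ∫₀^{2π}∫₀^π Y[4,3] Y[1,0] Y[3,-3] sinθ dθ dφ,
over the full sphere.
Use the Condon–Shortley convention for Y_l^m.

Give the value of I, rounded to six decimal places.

-0.162868

Rules hold: Σm=0, L=8 even, 3≤3≤5.
N = 9·3·7 = 189
Δ = 2!·6!·0!/9! = 1/252
Racah Σ t=1..1: t=1:−1/36 = -1/36
⇒ 3j(4 1 3; 0 0 0)² = 4/63, sgn +1
Racah Σ t=1..1: t=1:−1/720 = -1/720
⇒ 3j(4 1 3; 3 0 -3)² = 1/36, sgn -1
4πI² = N·(3j₀)²·(3jₘ)² = 1/3
I = -1·√(0.333333/4π) = -0.16286750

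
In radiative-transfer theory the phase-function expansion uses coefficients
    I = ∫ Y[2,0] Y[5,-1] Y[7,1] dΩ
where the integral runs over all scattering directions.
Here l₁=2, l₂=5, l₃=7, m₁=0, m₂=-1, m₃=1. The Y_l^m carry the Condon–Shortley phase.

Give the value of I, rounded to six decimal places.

-0.232242

Rules hold: Σm=0, L=14 even, 3≤7≤7.
N = 5·11·15 = 825
Δ = 0!·4!·10!/15! = 1/15015
Racah Σ t=0..0: t=0:+1/57600 = 1/57600
⇒ 3j(2 5 7; 0 0 0)² = 21/715, sgn -1
Racah Σ t=0..0: t=0:+1/69120 = 1/69120
⇒ 3j(2 5 7; 0 -1 1)² = 4/143, sgn +1
4πI² = N·(3j₀)²·(3jₘ)² = 1260/1859
I = -1·√(0.677784/4π) = -0.23224194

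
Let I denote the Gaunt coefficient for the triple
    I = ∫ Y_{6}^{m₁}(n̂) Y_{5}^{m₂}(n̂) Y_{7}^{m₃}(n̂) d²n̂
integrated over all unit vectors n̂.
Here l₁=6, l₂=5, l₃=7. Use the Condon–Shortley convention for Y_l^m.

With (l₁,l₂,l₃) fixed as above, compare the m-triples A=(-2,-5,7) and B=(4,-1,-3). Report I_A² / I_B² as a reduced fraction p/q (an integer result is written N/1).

Same 6,5,7: normalisation and zero-m 3j drop out of the ratio.
A: Δ: 4! 8! 6! / 19! → 1/174594420; sum: t=0:+1/696729600 = 1/696729600; 3j²(6 5 7; -2 -5 7) = Δ·Π!·Σ² = 7/1938  (sign +1)
B: Δ: 4! 8! 6! / 19! → 1/174594420; sum: t=0:+1/1658880 t=1:−1/1088640 t=2:+1/7741440 = -13/69672960; 3j²(6 5 7; 4 -1 -3) = Δ·Π!·Σ² = 325/149226  (sign -1)
I_A²/I_B² = (7/1938)/(325/149226) = 539/325

539/325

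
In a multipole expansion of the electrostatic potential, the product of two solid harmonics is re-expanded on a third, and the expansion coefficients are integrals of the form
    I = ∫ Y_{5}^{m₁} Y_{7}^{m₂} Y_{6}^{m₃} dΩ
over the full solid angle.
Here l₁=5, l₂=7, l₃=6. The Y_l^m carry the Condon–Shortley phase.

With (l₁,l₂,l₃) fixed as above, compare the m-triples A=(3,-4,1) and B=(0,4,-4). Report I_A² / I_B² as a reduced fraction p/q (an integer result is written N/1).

Shared (l₁,l₂,l₃)=(5,7,6): N and (l;000)² cancel in I_A²/I_B².
A: Δ = 6!·4!·8!/19! = 1/174594420; Racah Σ t=0..2: t=0:+1/2073600 t=1:−1/1036800 t=2:+1/5806080 = -1/3225600; ⇒ 3j(5 7 6; 3 -4 1)² = 27/4199, sgn +1
B: Δ = 6!·4!·8!/19! = 1/174594420; Racah Σ t=3..5: t=3:−1/5806080 t=4:+1/1451520 t=5:−1/4147200 = 1/3628800; ⇒ 3j(5 7 6; 0 4 -4)² = 320/29393, sgn +1
I_A²/I_B² = (27/4199)/(320/29393) = 189/320

189/320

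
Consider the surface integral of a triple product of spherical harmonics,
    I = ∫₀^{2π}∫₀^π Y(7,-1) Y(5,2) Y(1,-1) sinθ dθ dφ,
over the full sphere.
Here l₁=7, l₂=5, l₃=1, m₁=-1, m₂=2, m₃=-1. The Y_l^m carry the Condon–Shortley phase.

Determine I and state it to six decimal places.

|7−5|≤1≤7+5 violated ⇒ I = 0

0.000000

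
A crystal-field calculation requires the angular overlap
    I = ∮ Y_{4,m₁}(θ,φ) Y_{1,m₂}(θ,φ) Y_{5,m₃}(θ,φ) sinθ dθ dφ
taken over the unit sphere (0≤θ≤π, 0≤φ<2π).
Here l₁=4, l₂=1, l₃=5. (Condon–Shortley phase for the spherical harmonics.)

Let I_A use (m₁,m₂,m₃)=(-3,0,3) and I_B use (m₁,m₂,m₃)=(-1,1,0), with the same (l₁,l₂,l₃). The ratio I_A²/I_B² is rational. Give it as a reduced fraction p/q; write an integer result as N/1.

l's match ⇒ only the (l;m) 3-j factors differ between A and B.
A: triangle coeff Δ(4,1,5) = 1/495; Σ_t [0,0]: t=0:+1/5040 = 1/5040; (3j)²=16/495 [(4 1 5; -3 0 3)], sign=+1
B: triangle coeff Δ(4,1,5) = 1/495; Σ_t [0,0]: t=0:+1/1440 = 1/1440; (3j)²=2/99 [(4 1 5; -1 1 0)], sign=-1
I_A²/I_B² = (16/495)/(2/99) = 8/5

8/5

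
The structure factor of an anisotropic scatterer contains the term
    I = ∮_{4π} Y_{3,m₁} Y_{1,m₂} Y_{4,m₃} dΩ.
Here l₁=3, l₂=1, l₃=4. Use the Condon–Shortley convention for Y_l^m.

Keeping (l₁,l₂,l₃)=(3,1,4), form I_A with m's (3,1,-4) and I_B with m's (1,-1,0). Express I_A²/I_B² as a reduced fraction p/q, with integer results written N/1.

Same 3,1,4: normalisation and zero-m 3j drop out of the ratio.
A: Δ: 0! 6! 2! / 9! → 1/252; sum: t=0:+1/1440 = 1/1440; 3j²(3 1 4; 3 1 -4) = Δ·Π!·Σ² = 1/9  (sign +1)
B: Δ: 0! 6! 2! / 9! → 1/252; sum: t=0:+1/96 = 1/96; 3j²(3 1 4; 1 -1 0) = Δ·Π!·Σ² = 1/42  (sign +1)
I_A²/I_B² = (1/9)/(1/42) = 14/3

14/3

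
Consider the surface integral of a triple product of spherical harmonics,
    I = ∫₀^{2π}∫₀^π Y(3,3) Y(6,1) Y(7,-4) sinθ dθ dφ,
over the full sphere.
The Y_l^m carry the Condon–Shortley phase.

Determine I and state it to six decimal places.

m-sum 0 ✓  L=16 even ✓  3≤7≤9 ✓
Π(2lᵢ+1) = 7×13×15 = 1365
triangle coeff Δ(3,6,7) = 1/2042040
Σ_t [0,2]: t=0:+1/207360 t=1:−1/57600 t=2:+1/207360 = -1/129600
(3j)²=168/12155 [(3 6 7; 0 0 0)], sign=+1
Σ_t [0,0]: t=0:+1/1451520 = 1/1451520
(3j)²=75/3094 [(3 6 7; 3 1 -4)], sign=-1
⇒ 4πI² = 18900/41327
I = (-1)√(18900/41327/(4π)) = -0.19076954

-0.190770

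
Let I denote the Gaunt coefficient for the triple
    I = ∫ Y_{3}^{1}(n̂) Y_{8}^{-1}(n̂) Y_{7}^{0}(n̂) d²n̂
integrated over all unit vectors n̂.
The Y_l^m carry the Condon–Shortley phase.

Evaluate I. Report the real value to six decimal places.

-0.068135

Checks pass: Σm=0; 18 even; l₃=7∈[5,11].
(2·3+1)(2·8+1)(2·7+1) = 1785
Δ: 4! 2! 12! / 19! → 1/5290740
sum: t=1:−1/7257600 t=2:+1/2073600 t=3:−1/7257600 = 1/4838400
3j²(3 8 7; 0 0 0) = Δ·Π!·Σ² = 252/20995  (sign -1)
sum: t=0:+1/29030400 t=1:−1/3110400 t=2:+1/4838400 = -1/12441600
3j²(3 8 7; 1 -1 0) = Δ·Π!·Σ² = 343/125970  (sign +1)
combine: 4πI² = 1785·252/20995·343/125970 = 302526/5185765
take √, sign -1: I = -0.06813496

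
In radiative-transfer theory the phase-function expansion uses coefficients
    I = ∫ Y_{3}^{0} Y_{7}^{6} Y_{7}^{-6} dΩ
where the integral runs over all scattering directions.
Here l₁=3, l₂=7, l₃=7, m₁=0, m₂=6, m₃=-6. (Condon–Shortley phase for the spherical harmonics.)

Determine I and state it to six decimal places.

l₁+l₂+l₃=17 is odd: 3j(l;000)=0 ⇒ I=0

0.000000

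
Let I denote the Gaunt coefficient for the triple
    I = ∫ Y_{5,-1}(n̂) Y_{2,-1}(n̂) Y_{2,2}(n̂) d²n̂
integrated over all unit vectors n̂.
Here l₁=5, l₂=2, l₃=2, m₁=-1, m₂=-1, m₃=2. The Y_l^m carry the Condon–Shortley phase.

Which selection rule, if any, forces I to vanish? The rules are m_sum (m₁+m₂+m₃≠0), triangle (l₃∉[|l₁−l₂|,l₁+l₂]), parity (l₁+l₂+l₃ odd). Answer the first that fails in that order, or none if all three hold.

m₁+m₂+m₃ = -1 − 1 + 2 = 0  ✓
triangle: |5−2|=3 ≤ l₃=2 ≤ 5+2=7  ✗
parity: l₁+l₂+l₃ = 9 is odd

triangle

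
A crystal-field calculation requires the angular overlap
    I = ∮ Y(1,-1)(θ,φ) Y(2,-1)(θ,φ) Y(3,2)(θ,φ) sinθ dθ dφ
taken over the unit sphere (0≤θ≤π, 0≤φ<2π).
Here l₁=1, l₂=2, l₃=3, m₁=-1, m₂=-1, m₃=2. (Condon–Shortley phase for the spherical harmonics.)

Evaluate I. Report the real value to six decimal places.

0.261169

Rules hold: Σm=0, L=6 even, 1≤3≤3.
N = 3·5·7 = 105
Δ = 0!·2!·4!/7! = 1/105
Racah Σ t=0..0: t=0:+1/4 = 1/4
⇒ 3j(1 2 3; 0 0 0)² = 3/35, sgn -1
Racah Σ t=0..0: t=0:+1/12 = 1/12
⇒ 3j(1 2 3; -1 -1 2)² = 2/21, sgn -1
4πI² = N·(3j₀)²·(3jₘ)² = 6/7
I = +1·√(0.857143/4π) = 0.26116903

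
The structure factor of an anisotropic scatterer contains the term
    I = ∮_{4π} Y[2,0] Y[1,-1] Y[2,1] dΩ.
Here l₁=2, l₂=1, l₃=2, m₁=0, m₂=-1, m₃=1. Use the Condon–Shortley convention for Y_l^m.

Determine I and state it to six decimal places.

0.000000

l₁+l₂+l₃=5 is odd: 3j(l;000)=0 ⇒ I=0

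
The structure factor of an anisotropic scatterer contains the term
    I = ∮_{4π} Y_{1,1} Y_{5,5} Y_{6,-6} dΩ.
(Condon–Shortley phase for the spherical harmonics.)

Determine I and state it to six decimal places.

0.331940

Rules hold: Σm=0, L=12 even, 4≤6≤6.
N = 3·11·13 = 429
Δ = 0!·2!·10!/13! = 1/858
Racah Σ t=0..0: t=0:+1/14400 = 1/14400
⇒ 3j(1 5 6; 0 0 0)² = 6/143, sgn +1
Racah Σ t=0..0: t=0:+1/7257600 = 1/7257600
⇒ 3j(1 5 6; 1 5 -6)² = 1/13, sgn +1
4πI² = N·(3j₀)²·(3jₘ)² = 18/13
I = +1·√(1.38462/4π) = 0.33194004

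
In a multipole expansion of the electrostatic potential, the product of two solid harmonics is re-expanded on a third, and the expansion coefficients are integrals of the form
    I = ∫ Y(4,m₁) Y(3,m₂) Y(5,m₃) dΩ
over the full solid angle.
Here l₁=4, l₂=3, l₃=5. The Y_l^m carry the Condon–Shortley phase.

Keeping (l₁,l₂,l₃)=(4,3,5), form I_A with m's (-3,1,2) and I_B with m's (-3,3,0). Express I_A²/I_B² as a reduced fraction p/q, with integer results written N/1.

686/225

Same 4,3,5: normalisation and zero-m 3j drop out of the ratio.
A: Δ: 2! 6! 4! / 13! → 1/180180; sum: t=1:−1/4320 t=2:+1/960 = 7/8640; 3j²(4 3 5; -3 1 2) = Δ·Π!·Σ² = 343/12870  (sign -1)
B: Δ: 2! 6! 4! / 13! → 1/180180; sum: t=2:+1/5760 = 1/5760; 3j²(4 3 5; -3 3 0) = Δ·Π!·Σ² = 5/572  (sign -1)
I_A²/I_B² = (343/12870)/(5/572) = 686/225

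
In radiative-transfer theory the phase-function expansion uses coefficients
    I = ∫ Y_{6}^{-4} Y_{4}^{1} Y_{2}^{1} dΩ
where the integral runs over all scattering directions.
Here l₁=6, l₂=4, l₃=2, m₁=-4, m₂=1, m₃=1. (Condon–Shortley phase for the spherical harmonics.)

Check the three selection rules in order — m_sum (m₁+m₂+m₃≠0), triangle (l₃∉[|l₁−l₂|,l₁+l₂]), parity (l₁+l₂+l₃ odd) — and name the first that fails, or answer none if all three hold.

m_sum

Σmᵢ = -2  ✗
l₃∈[|l₁−l₂|,l₁+l₂]=[2,10], have l₃=2
Σlᵢ = 12 ⇒ even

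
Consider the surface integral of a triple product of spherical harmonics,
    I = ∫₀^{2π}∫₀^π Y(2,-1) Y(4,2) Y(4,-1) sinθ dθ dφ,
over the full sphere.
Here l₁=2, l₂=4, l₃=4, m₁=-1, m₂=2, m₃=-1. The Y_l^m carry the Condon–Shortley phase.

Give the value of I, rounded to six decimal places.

Rules hold: Σm=0, L=10 even, 2≤4≤6.
N = 5·9·9 = 405
Δ = 2!·2!·6!/11! = 1/13860
Racah Σ t=0..2: t=0:+1/192 t=1:−1/36 t=2:+1/192 = -5/288
⇒ 3j(2 4 4; 0 0 0)² = 20/693, sgn -1
Racah Σ t=1..2: t=1:−1/240 t=2:+1/96 = 1/160
⇒ 3j(2 4 4; -1 2 -1)² = 27/1540, sgn -1
4πI² = N·(3j₀)²·(3jₘ)² = 1215/5929
I = +1·√(0.204925/4π) = 0.12770047

0.127700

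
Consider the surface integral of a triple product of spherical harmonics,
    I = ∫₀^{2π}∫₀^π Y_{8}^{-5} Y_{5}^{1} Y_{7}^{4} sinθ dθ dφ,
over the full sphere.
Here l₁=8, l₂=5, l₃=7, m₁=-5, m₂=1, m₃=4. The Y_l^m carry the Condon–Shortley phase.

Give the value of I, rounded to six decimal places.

0.040568

m-sum 0 ✓  L=20 even ✓  3≤7≤13 ✓
Π(2lᵢ+1) = 17×11×15 = 2805
triangle coeff Δ(8,5,7) = 1/814773960
Σ_t [1,5]: t=1:−1/87091200 t=2:+1/4976640 t=3:−1/2073600 t=4:+1/4976640 t=5:−1/87091200 = -1/9676800
(3j)²=360/46189 [(8 5 7; 0 0 0)], sign=+1
Σ_t [3,6]: t=3:−1/783820800 t=4:+1/69672960 t=5:−1/58060800 t=6:+1/522547200 = -1/447897600
(3j)²=11/11628 [(8 5 7; -5 1 4)], sign=+1
⇒ 4πI² = 1650/79781
I = (+1)√(1650/79781/(4π)) = 0.04056835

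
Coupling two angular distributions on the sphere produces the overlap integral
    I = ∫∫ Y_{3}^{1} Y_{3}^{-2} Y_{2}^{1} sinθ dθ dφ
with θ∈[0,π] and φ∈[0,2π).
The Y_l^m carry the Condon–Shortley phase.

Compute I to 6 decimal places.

0.162868

Checks pass: Σm=0; 8 even; l₃=2∈[0,6].
(2·3+1)(2·3+1)(2·2+1) = 245
Δ: 4! 2! 2! / 9! → 1/3780
sum: t=1:−1/24 t=2:+1/4 t=3:−1/24 = 1/6
3j²(3 3 2; 0 0 0) = Δ·Π!·Σ² = 4/105  (sign +1)
sum: t=0:+1/48 t=1:−1/12 = -1/16
3j²(3 3 2; 1 -2 1) = Δ·Π!·Σ² = 1/28  (sign +1)
combine: 4πI² = 245·4/105·1/28 = 1/3
take √, sign +1: I = 0.16286750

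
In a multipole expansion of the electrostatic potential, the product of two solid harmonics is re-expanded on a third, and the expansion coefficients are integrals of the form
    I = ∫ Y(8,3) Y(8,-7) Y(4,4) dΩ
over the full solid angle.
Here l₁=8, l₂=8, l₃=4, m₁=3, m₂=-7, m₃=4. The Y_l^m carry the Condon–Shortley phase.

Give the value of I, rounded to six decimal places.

Checks pass: Σm=0; 20 even; l₃=4∈[0,16].
(2·8+1)(2·8+1)(2·4+1) = 2601
Δ: 12! 4! 4! / 21! → 1/185175900
sum: t=4:+1/557383680 t=5:−1/21772800 t=6:+1/8294400 t=7:−1/21772800 t=8:+1/557383680 = 1/30965760
3j²(8 8 4; 0 0 0) = Δ·Π!·Σ² = 36/4199  (sign +1)
sum: t=1:−1/22992076800 = -1/22992076800
3j²(8 8 4; 3 -7 4) = Δ·Π!·Σ² = 5/1938  (sign -1)
combine: 4πI² = 2601·36/4199·5/1938 = 270/4693
take √, sign -1: I = -0.06766307

-0.067663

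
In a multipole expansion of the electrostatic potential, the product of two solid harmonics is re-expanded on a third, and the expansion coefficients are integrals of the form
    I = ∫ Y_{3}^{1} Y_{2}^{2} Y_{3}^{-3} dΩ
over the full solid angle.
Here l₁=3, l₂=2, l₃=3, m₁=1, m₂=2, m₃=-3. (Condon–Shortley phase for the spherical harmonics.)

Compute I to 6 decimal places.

Rules hold: Σm=0, L=8 even, 1≤3≤5.
N = 7·5·7 = 245
Δ = 2!·4!·2!/9! = 1/3780
Racah Σ t=0..2: t=0:+1/24 t=1:−1/4 t=2:+1/24 = -1/6
⇒ 3j(3 2 3; 0 0 0)² = 4/105, sgn +1
Racah Σ t=2..2: t=2:+1/96 = 1/96
⇒ 3j(3 2 3; 1 2 -3)² = 1/42, sgn +1
4πI² = N·(3j₀)²·(3jₘ)² = 2/9
I = +1·√(0.222222/4π) = 0.13298076

0.132981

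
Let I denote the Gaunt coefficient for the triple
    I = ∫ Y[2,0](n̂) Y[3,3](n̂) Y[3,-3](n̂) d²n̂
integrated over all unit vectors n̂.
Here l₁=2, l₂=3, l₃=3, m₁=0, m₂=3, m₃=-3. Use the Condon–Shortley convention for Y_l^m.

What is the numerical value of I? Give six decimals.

Checks pass: Σm=0; 8 even; l₃=3∈[1,5].
(2·2+1)(2·3+1)(2·3+1) = 245
Δ: 2! 2! 4! / 9! → 1/3780
sum: t=0:+1/24 t=1:−1/4 t=2:+1/24 = -1/6
3j²(2 3 3; 0 0 0) = Δ·Π!·Σ² = 4/105  (sign +1)
sum: t=2:+1/96 = 1/96
3j²(2 3 3; 0 3 -3) = Δ·Π!·Σ² = 5/84  (sign +1)
combine: 4πI² = 245·4/105·5/84 = 5/9
take √, sign +1: I = 0.21026104

0.210261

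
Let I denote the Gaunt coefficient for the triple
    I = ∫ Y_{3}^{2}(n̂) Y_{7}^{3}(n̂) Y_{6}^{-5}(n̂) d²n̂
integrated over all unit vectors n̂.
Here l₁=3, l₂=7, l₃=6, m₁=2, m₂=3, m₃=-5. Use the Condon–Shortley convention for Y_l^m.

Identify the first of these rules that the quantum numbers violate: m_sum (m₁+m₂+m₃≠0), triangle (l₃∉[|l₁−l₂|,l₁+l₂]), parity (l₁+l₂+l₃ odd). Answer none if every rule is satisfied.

none

Σmᵢ = 0  ✓
l₃∈[|l₁−l₂|,l₁+l₂]=[4,10], have l₃=6  ✓
Σlᵢ = 16 ⇒ even  ✓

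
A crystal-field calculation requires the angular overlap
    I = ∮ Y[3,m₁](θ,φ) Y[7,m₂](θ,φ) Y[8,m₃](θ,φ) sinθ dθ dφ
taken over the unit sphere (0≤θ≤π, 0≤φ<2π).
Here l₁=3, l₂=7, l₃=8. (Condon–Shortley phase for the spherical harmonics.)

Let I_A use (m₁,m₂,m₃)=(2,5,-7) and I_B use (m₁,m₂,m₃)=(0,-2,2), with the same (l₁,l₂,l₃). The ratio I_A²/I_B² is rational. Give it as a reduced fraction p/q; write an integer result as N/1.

Shared (l₁,l₂,l₃)=(3,7,8): N and (l;000)² cancel in I_A²/I_B².
A: Δ = 2!·4!·12!/19! = 1/5290740; Racah Σ t=0..1: t=0:+1/5748019200 t=1:−1/958003200 = -1/1149603840; ⇒ 3j(3 7 8; 2 5 -7)² = 125/5814, sgn +1
B: Δ = 2!·4!·12!/19! = 1/5290740; Racah Σ t=0..2: t=0:+1/7257600 t=1:−1/3870720 t=2:+1/26127360 = -43/522547200; ⇒ 3j(3 7 8; 0 -2 2)² = 1849/352716, sgn -1
I_A²/I_B² = (125/5814)/(1849/352716) = 22750/5547

22750/5547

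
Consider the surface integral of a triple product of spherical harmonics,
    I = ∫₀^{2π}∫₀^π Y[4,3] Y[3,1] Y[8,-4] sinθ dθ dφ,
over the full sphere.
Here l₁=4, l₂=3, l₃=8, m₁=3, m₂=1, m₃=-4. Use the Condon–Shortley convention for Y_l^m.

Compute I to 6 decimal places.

triangle: need 1≤l₃≤7, have 8; I=0

0.000000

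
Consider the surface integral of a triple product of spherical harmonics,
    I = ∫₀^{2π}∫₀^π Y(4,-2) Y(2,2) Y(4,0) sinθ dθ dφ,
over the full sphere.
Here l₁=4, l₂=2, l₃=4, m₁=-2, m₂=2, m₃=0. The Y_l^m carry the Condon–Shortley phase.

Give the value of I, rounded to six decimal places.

-0.190365

m-sum 0 ✓  L=10 even ✓  2≤4≤6 ✓
Π(2lᵢ+1) = 9×5×9 = 405
triangle coeff Δ(4,2,4) = 1/13860
Σ_t [0,2]: t=0:+1/192 t=1:−1/36 t=2:+1/192 = -5/288
(3j)²=20/693 [(4 2 4; 0 0 0)], sign=-1
Σ_t [2,2]: t=2:+1/192 = 1/192
(3j)²=3/77 [(4 2 4; -2 2 0)], sign=+1
⇒ 4πI² = 2700/5929
I = (-1)√(2700/5929/(4π)) = -0.19036462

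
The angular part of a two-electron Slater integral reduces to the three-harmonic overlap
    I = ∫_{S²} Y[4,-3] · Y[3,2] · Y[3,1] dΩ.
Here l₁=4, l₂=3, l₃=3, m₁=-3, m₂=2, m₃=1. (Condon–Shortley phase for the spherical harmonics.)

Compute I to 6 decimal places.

-0.095955

m-sum 0 ✓  L=10 even ✓  1≤3≤7 ✓
Π(2lᵢ+1) = 9×7×7 = 441
triangle coeff Δ(4,3,3) = 1/34650
Σ_t [1,3]: t=1:−1/72 t=2:+1/16 t=3:−1/72 = 5/144
(3j)²=2/77 [(4 3 3; 0 0 0)], sign=-1
Σ_t [3,4]: t=3:−1/288 t=4:+1/144 = 1/288
(3j)²=1/99 [(4 3 3; -3 2 1)], sign=+1
⇒ 4πI² = 14/121
I = (-1)√(14/121/(4π)) = -0.09595473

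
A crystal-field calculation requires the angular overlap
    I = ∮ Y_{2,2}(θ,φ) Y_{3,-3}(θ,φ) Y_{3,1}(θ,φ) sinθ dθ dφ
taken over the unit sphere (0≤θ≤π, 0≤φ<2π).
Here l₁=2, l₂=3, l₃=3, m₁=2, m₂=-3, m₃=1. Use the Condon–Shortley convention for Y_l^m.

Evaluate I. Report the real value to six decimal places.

Checks pass: Σm=0; 8 even; l₃=3∈[1,5].
(2·2+1)(2·3+1)(2·3+1) = 245
Δ: 2! 2! 4! / 9! → 1/3780
sum: t=0:+1/24 t=1:−1/4 t=2:+1/24 = -1/6
3j²(2 3 3; 0 0 0) = Δ·Π!·Σ² = 4/105  (sign +1)
sum: t=0:+1/96 = 1/96
3j²(2 3 3; 2 -3 1) = Δ·Π!·Σ² = 1/42  (sign +1)
combine: 4πI² = 245·4/105·1/42 = 2/9
take √, sign +1: I = 0.13298076

0.132981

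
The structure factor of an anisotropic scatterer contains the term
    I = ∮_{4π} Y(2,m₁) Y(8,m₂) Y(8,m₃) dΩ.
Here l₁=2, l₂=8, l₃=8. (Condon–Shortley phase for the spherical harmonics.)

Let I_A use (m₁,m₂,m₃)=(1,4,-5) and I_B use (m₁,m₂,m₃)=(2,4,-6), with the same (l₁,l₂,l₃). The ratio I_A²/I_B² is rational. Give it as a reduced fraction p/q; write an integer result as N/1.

Shared (l₁,l₂,l₃)=(2,8,8): N and (l;000)² cancel in I_A²/I_B².
A: Δ = 2!·2!·14!/19! = 1/348840; Racah Σ t=0..1: t=0:+1/1916006400 t=1:−1/479001600 = -1/638668800; ⇒ 3j(2 8 8; 1 4 -5)² = 117/6460, sgn +1
B: Δ = 2!·2!·14!/19! = 1/348840; Racah Σ t=0..0: t=0:+1/3832012800 = 1/3832012800; ⇒ 3j(2 8 8; 2 4 -6)² = 91/9690, sgn +1
I_A²/I_B² = (117/6460)/(91/9690) = 27/14

27/14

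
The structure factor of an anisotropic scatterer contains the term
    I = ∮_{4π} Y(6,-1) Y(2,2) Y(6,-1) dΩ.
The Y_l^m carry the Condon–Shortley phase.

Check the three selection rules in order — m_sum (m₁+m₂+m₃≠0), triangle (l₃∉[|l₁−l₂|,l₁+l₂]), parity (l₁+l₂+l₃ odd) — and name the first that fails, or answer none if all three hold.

Σmᵢ = 0  ✓
l₃∈[|l₁−l₂|,l₁+l₂]=[4,8], have l₃=6  ✓
Σlᵢ = 14 ⇒ even  ✓

none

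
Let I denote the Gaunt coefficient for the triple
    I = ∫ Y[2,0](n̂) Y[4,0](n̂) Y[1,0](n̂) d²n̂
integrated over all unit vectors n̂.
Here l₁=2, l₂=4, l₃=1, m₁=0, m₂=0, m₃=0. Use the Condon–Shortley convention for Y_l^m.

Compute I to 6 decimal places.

l₃=1 ∉ [2,6] — triangle fails ⇒ I = 0

0.000000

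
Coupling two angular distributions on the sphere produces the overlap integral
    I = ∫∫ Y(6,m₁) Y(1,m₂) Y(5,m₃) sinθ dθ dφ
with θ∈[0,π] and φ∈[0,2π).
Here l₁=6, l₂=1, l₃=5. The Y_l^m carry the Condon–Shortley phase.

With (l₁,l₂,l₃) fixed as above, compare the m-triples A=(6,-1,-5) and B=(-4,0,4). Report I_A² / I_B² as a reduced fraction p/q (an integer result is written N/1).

33/10

Shared (l₁,l₂,l₃)=(6,1,5): N and (l;000)² cancel in I_A²/I_B².
A: Δ = 2!·10!·0!/13! = 1/858; Racah Σ t=0..0: t=0:+1/7257600 = 1/7257600; ⇒ 3j(6 1 5; 6 -1 -5)² = 1/13, sgn +1
B: Δ = 2!·10!·0!/13! = 1/858; Racah Σ t=1..1: t=1:−1/362880 = -1/362880; ⇒ 3j(6 1 5; -4 0 4)² = 10/429, sgn +1
I_A²/I_B² = (1/13)/(10/429) = 33/10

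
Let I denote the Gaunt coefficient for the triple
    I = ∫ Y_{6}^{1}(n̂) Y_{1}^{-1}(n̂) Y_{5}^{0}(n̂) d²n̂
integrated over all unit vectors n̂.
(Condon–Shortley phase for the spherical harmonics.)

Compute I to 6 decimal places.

m-sum 0 ✓  L=12 even ✓  5≤5≤7 ✓
Π(2lᵢ+1) = 13×3×11 = 429
triangle coeff Δ(6,1,5) = 1/858
Σ_t [1,1]: t=1:−1/14400 = -1/14400
(3j)²=6/143 [(6 1 5; 0 0 0)], sign=+1
Σ_t [0,0]: t=0:+1/28800 = 1/28800
(3j)²=7/286 [(6 1 5; 1 -1 0)], sign=-1
⇒ 4πI² = 63/143
I = (-1)√(63/143/(4π)) = -0.18723944

-0.187239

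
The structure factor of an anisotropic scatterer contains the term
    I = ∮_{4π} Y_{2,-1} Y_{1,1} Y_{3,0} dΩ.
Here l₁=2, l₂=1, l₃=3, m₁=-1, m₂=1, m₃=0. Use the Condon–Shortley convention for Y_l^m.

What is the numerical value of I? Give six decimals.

0.143048

m-sum 0 ✓  L=6 even ✓  1≤3≤3 ✓
Π(2lᵢ+1) = 5×3×7 = 105
triangle coeff Δ(2,1,3) = 1/105
Σ_t [0,0]: t=0:+1/4 = 1/4
(3j)²=3/35 [(2 1 3; 0 0 0)], sign=-1
Σ_t [0,0]: t=0:+1/12 = 1/12
(3j)²=1/35 [(2 1 3; -1 1 0)], sign=-1
⇒ 4πI² = 9/35
I = (+1)√(9/35/(4π)) = 0.14304817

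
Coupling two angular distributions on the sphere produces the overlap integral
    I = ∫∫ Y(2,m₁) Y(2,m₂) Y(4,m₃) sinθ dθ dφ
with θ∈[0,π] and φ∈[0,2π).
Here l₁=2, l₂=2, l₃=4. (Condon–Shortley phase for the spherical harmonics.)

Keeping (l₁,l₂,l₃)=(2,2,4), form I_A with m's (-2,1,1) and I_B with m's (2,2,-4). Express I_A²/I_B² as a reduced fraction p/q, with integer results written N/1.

1/14

Same 2,2,4: normalisation and zero-m 3j drop out of the ratio.
A: Δ: 0! 4! 4! / 9! → 1/630; sum: t=0:+1/144 = 1/144; 3j²(2 2 4; -2 1 1) = Δ·Π!·Σ² = 1/126  (sign -1)
B: Δ: 0! 4! 4! / 9! → 1/630; sum: t=0:+1/576 = 1/576; 3j²(2 2 4; 2 2 -4) = Δ·Π!·Σ² = 1/9  (sign +1)
I_A²/I_B² = (1/126)/(1/9) = 1/14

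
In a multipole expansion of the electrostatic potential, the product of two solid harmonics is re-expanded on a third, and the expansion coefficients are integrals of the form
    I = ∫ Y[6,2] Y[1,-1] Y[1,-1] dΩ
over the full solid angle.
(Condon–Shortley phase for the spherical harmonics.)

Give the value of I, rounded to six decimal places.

0.000000

triangle: need 5≤l₃≤7, have 1; I=0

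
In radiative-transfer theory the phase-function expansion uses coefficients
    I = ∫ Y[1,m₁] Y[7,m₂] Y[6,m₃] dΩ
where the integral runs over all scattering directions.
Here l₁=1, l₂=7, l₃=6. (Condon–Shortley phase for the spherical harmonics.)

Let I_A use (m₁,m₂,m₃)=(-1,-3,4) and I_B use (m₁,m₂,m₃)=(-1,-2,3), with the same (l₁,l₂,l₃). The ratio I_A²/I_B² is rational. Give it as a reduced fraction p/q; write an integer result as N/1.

Same 1,7,6: normalisation and zero-m 3j drop out of the ratio.
A: Δ: 2! 0! 12! / 15! → 1/1365; sum: t=2:+1/14515200 = 1/14515200; 3j²(1 7 6; -1 -3 4) = Δ·Π!·Σ² = 2/455  (sign +1)
B: Δ: 2! 0! 12! / 15! → 1/1365; sum: t=2:+1/4354560 = 1/4354560; 3j²(1 7 6; -1 -2 3) = Δ·Π!·Σ² = 2/273  (sign -1)
I_A²/I_B² = (2/455)/(2/273) = 3/5

3/5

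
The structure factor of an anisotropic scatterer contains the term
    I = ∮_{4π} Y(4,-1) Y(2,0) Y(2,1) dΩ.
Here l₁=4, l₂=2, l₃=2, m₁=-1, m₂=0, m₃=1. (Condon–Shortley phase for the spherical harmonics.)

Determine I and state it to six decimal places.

-0.220728

Checks pass: Σm=0; 8 even; l₃=2∈[2,6].
(2·4+1)(2·2+1)(2·2+1) = 225
Δ: 4! 4! 0! / 9! → 1/630
sum: t=2:+1/16 = 1/16
3j²(4 2 2; 0 0 0) = Δ·Π!·Σ² = 2/35  (sign +1)
sum: t=2:+1/24 = 1/24
3j²(4 2 2; -1 0 1) = Δ·Π!·Σ² = 1/21  (sign -1)
combine: 4πI² = 225·2/35·1/21 = 30/49
take √, sign -1: I = -0.22072812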